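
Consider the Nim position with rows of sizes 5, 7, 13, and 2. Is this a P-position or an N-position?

N-position

Nim-sum: 5 XOR 7 XOR 13 XOR 2 = 13.
The nim-sum is 13 ≠ 0, so this is an N-position: the player to move can win.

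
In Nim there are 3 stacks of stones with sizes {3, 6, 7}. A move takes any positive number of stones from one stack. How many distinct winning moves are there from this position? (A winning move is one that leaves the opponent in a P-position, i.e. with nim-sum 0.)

3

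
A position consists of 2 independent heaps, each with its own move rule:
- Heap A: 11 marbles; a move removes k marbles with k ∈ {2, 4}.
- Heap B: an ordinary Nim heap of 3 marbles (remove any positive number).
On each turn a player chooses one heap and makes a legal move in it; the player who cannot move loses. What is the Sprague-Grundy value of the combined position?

For heap A, compute g(0), g(1), … with moves {2, 4}:
k:     0  1  2  3  4  5  6  7  8  9 10 11
g(k):  0  0  1  1  2  2  0  0  1  1  2  2
So g(11) = 2.
Heap B is a plain Nim heap of size 3, so its Grundy value is 3.
By the Sprague-Grundy theorem, the Grundy value of a sum of independent games is the XOR of the component values.
Combined value = 2 XOR 3 = 1.

1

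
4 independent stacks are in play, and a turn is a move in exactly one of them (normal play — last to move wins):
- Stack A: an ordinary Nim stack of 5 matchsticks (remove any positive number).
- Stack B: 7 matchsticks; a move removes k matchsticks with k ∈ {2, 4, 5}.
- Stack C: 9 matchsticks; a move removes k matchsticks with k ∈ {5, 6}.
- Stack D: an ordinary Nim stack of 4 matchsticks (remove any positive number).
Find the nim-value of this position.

0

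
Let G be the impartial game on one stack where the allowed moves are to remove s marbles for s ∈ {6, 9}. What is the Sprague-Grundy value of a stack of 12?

2

Compute g(0), g(1), … for moves {6, 9}:
g(0) = mex{} = 0
g(1) = mex{} = 0
g(2) = mex{} = 0
g(3) = mex{} = 0
g(4) = mex{} = 0
g(5) = mex{} = 0
g(6) = mex{0} = 1
g(7) = mex{0} = 1
g(8) = mex{0} = 1
g(9) = mex{0} = 1
g(10) = mex{0} = 1
g(11) = mex{0} = 1
g(12) = mex{0,1} = 2
So g(12) = 2.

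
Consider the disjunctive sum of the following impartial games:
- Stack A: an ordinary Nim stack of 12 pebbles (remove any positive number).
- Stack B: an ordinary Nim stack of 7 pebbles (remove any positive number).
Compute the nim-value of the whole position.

11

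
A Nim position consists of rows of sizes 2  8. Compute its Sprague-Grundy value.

10

Bitwise XOR of the heap sizes:
  0010  (2)
  1000  (8)
  ----
  1010  (10)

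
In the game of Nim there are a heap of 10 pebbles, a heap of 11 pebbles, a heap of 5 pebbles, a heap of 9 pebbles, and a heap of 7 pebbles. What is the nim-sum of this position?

10

Compute the nim-sum pairwise:
10 XOR 11 = 1
1 XOR 5 = 4
4 XOR 9 = 13
13 XOR 7 = 10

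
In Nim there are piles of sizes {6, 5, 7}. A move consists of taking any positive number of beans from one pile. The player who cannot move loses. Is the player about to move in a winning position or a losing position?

Nim-sum: 6 ^ 5 ^ 7 = 4.
The nim-sum is 4 ≠ 0, so this is an N-position: the player to move can win.

Winning position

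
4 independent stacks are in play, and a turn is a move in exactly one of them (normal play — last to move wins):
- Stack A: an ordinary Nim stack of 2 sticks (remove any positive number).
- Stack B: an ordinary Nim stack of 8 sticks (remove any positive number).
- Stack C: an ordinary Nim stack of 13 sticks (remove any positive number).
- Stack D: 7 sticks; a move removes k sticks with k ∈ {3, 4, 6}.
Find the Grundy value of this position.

5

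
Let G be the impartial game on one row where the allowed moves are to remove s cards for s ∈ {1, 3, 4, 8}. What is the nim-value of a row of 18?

2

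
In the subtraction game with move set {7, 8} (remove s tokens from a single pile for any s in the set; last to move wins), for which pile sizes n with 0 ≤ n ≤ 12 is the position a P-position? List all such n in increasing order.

0, 1, 2, 3, 4, 5, 6

Build the Grundy sequence with g(k) = mex{g(k−s) : s ∈ {7, 8}, s ≤ k}:
g(0) = mex{} = 0
g(1) = mex{} = 0
g(2) = mex{} = 0
g(3) = mex{} = 0
g(4) = mex{} = 0
g(5) = mex{} = 0
g(6) = mex{} = 0
g(7) = mex{0} = 1
g(8) = mex{0} = 1
g(9) = mex{0} = 1
g(10) = mex{0} = 1
g(11) = mex{0} = 1
g(12) = mex{0} = 1
The P-positions (g = 0) in 0..12 are 0, 1, 2, 3, 4, 5, 6.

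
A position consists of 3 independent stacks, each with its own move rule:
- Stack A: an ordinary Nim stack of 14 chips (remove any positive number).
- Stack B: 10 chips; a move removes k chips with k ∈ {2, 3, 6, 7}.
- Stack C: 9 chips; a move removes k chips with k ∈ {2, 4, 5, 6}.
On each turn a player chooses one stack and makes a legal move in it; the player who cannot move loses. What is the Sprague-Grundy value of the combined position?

Stack A is a plain Nim stack of size 14, so its Grundy value is 14.
Build the Grundy sequence for stack B with g(k) = mex{g(k−s) : s ∈ {2, 3, 6, 7}, s ≤ k}:
k:     0  1  2  3  4  5  6  7  8  9 10
g(k):  0  0  1  1  2  0  3  1  2  0  0
So g(10) = 0.
Build the Grundy sequence for stack C with g(k) = mex{g(k−s) : s ∈ {2, 4, 5, 6}, s ≤ k}:
k:     0  1  2  3  4  5  6  7  8  9
g(k):  0  0  1  1  2  2  3  3  0  0
So g(9) = 0.
The value of a disjunctive sum is the nim-sum of the parts.
Combined value = 14 XOR 0 XOR 0 = 14.

14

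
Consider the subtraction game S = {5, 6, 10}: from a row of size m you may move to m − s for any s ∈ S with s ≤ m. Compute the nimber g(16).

Build the Grundy sequence with g(k) = mex{g(k−s) : s ∈ {5, 6, 10}, s ≤ k}:
k:     0  1  2  3  4  5  6  7  8  9 10 11 12 13 14 15 16
g(k):  0  0  0  0  0  1  1  1  1  1  2  2  2  2  2  0  0
So g(16) = 0.

0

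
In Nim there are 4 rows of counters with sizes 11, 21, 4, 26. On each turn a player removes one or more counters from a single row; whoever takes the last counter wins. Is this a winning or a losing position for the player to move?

Compute the nim-sum pairwise:
11 XOR 21 = 30
30 XOR 4 = 26
26 XOR 26 = 0
The nim-sum is 0, so this is a P-position: the player to move is in a losing position under optimal play.

Losing position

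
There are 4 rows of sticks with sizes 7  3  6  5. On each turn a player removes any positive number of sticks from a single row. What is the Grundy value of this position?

7

Compute the nim-sum pairwise:
7 XOR 3 = 4
4 XOR 6 = 2
2 XOR 5 = 7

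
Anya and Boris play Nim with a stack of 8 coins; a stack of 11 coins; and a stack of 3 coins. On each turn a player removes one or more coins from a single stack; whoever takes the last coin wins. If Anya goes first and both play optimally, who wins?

Write each in binary and XOR column by column:
  1000  (8)
  1011  (11)
  0011  (3)
  ----
  0000  (0)
The nim-sum is 0, so this is a P-position: the player to move is in a losing position under optimal play; Anya is about to move from it and so loses — Boris wins.

Boris wins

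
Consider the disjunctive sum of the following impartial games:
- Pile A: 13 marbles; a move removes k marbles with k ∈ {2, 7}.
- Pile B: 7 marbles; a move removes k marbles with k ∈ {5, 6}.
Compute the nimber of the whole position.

Build the Grundy sequence for pile A with g(k) = mex{g(k−s) : s ∈ {2, 7}, s ≤ k}:
g(0) = mex{} = 0
g(1) = mex{} = 0
g(2) = mex{0} = 1
g(3) = mex{0} = 1
g(4) = mex{1} = 0
g(5) = mex{1} = 0
g(6) = mex{0} = 1
g(7) = mex{0} = 1
g(8) = mex{0,1} = 2
g(9) = mex{1} = 0
g(10) = mex{1,2} = 0
g(11) = mex{0} = 1
g(12) = mex{0} = 1
g(13) = mex{1} = 0
So g(13) = 0.
Build the Grundy sequence for pile B with g(k) = mex{g(k−s) : s ∈ {5, 6}, s ≤ k}:
k:     0  1  2  3  4  5  6  7
g(k):  0  0  0  0  0  1  1  1
So g(7) = 1.
By the Sprague-Grundy theorem, the Grundy value of a sum of independent games is the XOR of the component values.
Combined value = 0 XOR 1 = 1.

1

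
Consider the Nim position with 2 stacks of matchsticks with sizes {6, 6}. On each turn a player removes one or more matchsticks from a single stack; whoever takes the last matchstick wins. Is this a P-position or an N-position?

P-position

Nim-sum: 6 ^ 6 = 0.
The nim-sum is 0, so this is a P-position: the player to move is in a losing position under optimal play.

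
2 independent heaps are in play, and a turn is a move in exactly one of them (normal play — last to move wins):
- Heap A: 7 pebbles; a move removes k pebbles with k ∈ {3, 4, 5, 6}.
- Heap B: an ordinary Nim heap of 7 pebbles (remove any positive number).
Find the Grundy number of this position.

5

Build the Grundy sequence for heap A with g(k) = mex{g(k−s) : s ∈ {3, 4, 5, 6}, s ≤ k}:
k:     0  1  2  3  4  5  6  7
g(k):  0  0  0  1  1  1  2  2
So g(7) = 2.
Heap B is a plain Nim heap of size 7, so its Grundy value is 7.
The value of a disjunctive sum is the nim-sum of the parts.
Combined value = 2 ⊕ 7 = 5.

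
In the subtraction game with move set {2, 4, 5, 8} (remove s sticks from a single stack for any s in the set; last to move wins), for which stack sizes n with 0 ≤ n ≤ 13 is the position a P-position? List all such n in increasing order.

0, 1, 7, 10, 13

Grundy values for subtraction set {2, 4, 5, 8}:
k:     0  1  2  3  4  5  6  7  8  9 10 11 12 13
g(k):  0  0  1  1  2  2  3  0  4  1  0  2  1  0
The P-positions (g = 0) in 0..13 are 0, 1, 7, 10, 13.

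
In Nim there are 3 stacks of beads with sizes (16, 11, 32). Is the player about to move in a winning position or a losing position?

Winning position

Nim-sum: 16 ^ 11 ^ 32 = 59.
The nim-sum is 59 ≠ 0, so this is an N-position: the player to move can win.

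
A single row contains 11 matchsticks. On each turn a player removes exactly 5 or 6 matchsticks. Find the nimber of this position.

Compute g(0), g(1), … for moves {5, 6}:
g(0) = mex{} = 0
g(1) = mex{} = 0
g(2) = mex{} = 0
g(3) = mex{} = 0
g(4) = mex{} = 0
g(5) = mex{0} = 1
g(6) = mex{0} = 1
g(7) = mex{0} = 1
g(8) = mex{0} = 1
g(9) = mex{0} = 1
g(10) = mex{0,1} = 2
g(11) = mex{1} = 0
So g(11) = 0.

0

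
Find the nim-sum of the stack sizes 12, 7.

11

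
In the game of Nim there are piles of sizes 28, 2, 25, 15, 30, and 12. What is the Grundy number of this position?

26

Compute the nim-sum pairwise:
28 XOR 2 = 30
30 XOR 25 = 7
7 XOR 15 = 8
8 XOR 30 = 22
22 XOR 12 = 26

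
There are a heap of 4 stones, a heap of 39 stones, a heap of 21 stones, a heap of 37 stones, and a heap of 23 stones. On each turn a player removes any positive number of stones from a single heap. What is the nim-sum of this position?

Compute the nim-sum pairwise:
4 XOR 39 = 35
35 XOR 21 = 54
54 XOR 37 = 19
19 XOR 23 = 4

4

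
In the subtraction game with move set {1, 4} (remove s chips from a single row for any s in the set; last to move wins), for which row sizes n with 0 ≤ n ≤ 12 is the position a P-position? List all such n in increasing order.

0, 2, 5, 7, 10, 12

Build the Grundy sequence with g(k) = mex{g(k−s) : s ∈ {1, 4}, s ≤ k}:
k:     0  1  2  3  4  5  6  7  8  9 10 11 12
g(k):  0  1  0  1  2  0  1  0  1  2  0  1  0
The P-positions (g = 0) in 0..12 are 0, 2, 5, 7, 10, 12.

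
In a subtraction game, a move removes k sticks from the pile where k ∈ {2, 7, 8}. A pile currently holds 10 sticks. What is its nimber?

0

Build the Grundy sequence with g(k) = mex{g(k−s) : s ∈ {2, 7, 8}, s ≤ k}:
g(0) = mex{} = 0
g(1) = mex{} = 0
g(2) = mex{0} = 1
g(3) = mex{0} = 1
g(4) = mex{1} = 0
g(5) = mex{1} = 0
g(6) = mex{0} = 1
g(7) = mex{0} = 1
g(8) = mex{0,1} = 2
g(9) = mex{0,1} = 2
g(10) = mex{1,2} = 0
So g(10) = 0.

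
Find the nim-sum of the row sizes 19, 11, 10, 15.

Compute the nim-sum pairwise:
19 ⊕ 11 = 24
24 ⊕ 10 = 18
18 ⊕ 15 = 29

29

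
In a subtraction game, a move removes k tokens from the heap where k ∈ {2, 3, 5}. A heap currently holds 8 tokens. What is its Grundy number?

0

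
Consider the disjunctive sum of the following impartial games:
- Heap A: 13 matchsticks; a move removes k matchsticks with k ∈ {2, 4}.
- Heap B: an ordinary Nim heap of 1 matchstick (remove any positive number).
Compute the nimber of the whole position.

1

Grundy values for heap A (subtraction set {2, 4}):
g(0) = mex{} = 0
g(1) = mex{} = 0
g(2) = mex{0} = 1
g(3) = mex{0} = 1
g(4) = mex{0,1} = 2
g(5) = mex{0,1} = 2
g(6) = mex{1,2} = 0
g(7) = mex{1,2} = 0
g(8) = mex{0,2} = 1
g(9) = mex{0,2} = 1
g(10) = mex{0,1} = 2
g(11) = mex{0,1} = 2
g(12) = mex{1,2} = 0
g(13) = mex{1,2} = 0
So g(13) = 0.
Heap B is a plain Nim heap of size 1, so its Grundy value is 1.
The value of a disjunctive sum is the nim-sum of the parts.
Combined value = 0 ⊕ 1 = 1.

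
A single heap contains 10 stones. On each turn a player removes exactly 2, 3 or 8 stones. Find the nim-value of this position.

0

Build the Grundy sequence with g(k) = mex{g(k−s) : s ∈ {2, 3, 8}, s ≤ k}:
g(0) = mex{} = 0
g(1) = mex{} = 0
g(2) = mex{0} = 1
g(3) = mex{0} = 1
g(4) = mex{0,1} = 2
g(5) = mex{1} = 0
g(6) = mex{1,2} = 0
g(7) = mex{0,2} = 1
g(8) = mex{0} = 1
g(9) = mex{0,1} = 2
g(10) = mex{1} = 0
So g(10) = 0.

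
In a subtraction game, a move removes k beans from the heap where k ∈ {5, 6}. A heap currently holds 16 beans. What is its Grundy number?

1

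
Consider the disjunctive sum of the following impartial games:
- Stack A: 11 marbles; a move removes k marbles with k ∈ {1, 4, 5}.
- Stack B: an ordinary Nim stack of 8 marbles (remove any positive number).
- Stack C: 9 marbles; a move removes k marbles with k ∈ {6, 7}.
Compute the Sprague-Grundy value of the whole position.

8

Grundy values for stack A (subtraction set {1, 4, 5}):
g(0) = mex{} = 0
g(1) = mex{0} = 1
g(2) = mex{1} = 0
g(3) = mex{0} = 1
g(4) = mex{0,1} = 2
g(5) = mex{0,1,2} = 3
g(6) = mex{0,1,3} = 2
g(7) = mex{0,1,2} = 3
g(8) = mex{1,2,3} = 0
g(9) = mex{0,2,3} = 1
g(10) = mex{1,2,3} = 0
g(11) = mex{0,2,3} = 1
So g(11) = 1.
Stack B is a plain Nim stack of size 8, so its Grundy value is 8.
Grundy values for stack C (subtraction set {6, 7}):
k:     0  1  2  3  4  5  6  7  8  9
g(k):  0  0  0  0  0  0  1  1  1  1
So g(9) = 1.
By the Sprague-Grundy theorem, the Grundy value of a sum of independent games is the XOR of the component values.
Combined value = 1 XOR 8 XOR 1 = 8.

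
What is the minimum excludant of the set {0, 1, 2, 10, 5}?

3

The values 0, 1, 2 are all present; 3 is the first non-negative integer missing from the set.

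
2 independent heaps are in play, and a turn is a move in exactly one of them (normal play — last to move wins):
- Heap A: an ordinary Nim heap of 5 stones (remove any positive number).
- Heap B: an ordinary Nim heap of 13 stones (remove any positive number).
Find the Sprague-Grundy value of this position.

Heap A is a plain Nim heap of size 5, so its Grundy value is 5.
Heap B is a plain Nim heap of size 13, so its Grundy value is 13.
The value of a disjunctive sum is the nim-sum of the parts.
Combined value = 5 XOR 13 = 8.

8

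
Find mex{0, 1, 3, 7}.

The values 0, 1 are all present; 2 is the first non-negative integer missing from the set.

2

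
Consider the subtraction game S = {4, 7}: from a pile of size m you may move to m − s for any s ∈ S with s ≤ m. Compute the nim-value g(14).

0

Build the Grundy sequence with g(k) = mex{g(k−s) : s ∈ {4, 7}, s ≤ k}:
g(0) = mex{} = 0
g(1) = mex{} = 0
g(2) = mex{} = 0
g(3) = mex{} = 0
g(4) = mex{0} = 1
g(5) = mex{0} = 1
g(6) = mex{0} = 1
g(7) = mex{0} = 1
g(8) = mex{0,1} = 2
g(9) = mex{0,1} = 2
g(10) = mex{0,1} = 2
g(11) = mex{1} = 0
g(12) = mex{1,2} = 0
g(13) = mex{1,2} = 0
g(14) = mex{1,2} = 0
So g(14) = 0.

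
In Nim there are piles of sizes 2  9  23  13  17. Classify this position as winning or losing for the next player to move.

Losing position

Nim-sum: 2 ⊕ 9 ⊕ 23 ⊕ 13 ⊕ 17 = 0.
The nim-sum is 0, so this is a P-position: the player to move is in a losing position under optimal play.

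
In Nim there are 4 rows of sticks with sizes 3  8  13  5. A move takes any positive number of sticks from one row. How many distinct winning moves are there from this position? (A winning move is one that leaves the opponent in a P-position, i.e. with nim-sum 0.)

Write each in binary and XOR column by column:
  0011  (3)
  1000  (8)
  1101  (13)
  0101  (5)
  ----
  0011  (3)
The overall nim-sum is X = 3. A row of size p has a winning move iff p XOR X < p (reduce it to p XOR X).
  3: 3 XOR 3 = 0 < 3 — winning move (to 0).
  8: 8 XOR 3 = 11 ≥ 8 — no move.
  13: 13 XOR 3 = 14 ≥ 13 — no move.
  5: 5 XOR 3 = 6 ≥ 5 — no move.
That gives 1 winning move.

1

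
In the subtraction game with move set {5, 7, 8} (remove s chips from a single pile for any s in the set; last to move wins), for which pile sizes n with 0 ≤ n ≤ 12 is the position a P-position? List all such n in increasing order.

0, 1, 2, 3, 4

Grundy values for subtraction set {5, 7, 8}:
g(0) = mex{} = 0
g(1) = mex{} = 0
g(2) = mex{} = 0
g(3) = mex{} = 0
g(4) = mex{} = 0
g(5) = mex{0} = 1
g(6) = mex{0} = 1
g(7) = mex{0} = 1
g(8) = mex{0} = 1
g(9) = mex{0} = 1
g(10) = mex{0,1} = 2
g(11) = mex{0,1} = 2
g(12) = mex{0,1} = 2
The P-positions (g = 0) in 0..12 are 0, 1, 2, 3, 4.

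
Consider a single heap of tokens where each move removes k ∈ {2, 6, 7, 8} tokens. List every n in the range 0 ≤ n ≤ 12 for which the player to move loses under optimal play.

0, 1, 4, 5

Grundy values for subtraction set {2, 6, 7, 8}:
g(0) = mex{} = 0
g(1) = mex{} = 0
g(2) = mex{0} = 1
g(3) = mex{0} = 1
g(4) = mex{1} = 0
g(5) = mex{1} = 0
g(6) = mex{0} = 1
g(7) = mex{0} = 1
g(8) = mex{0,1} = 2
g(9) = mex{0,1} = 2
g(10) = mex{0,1,2} = 3
g(11) = mex{0,1,2} = 3
g(12) = mex{0,1,3} = 2
The P-positions (g = 0) in 0..12 are 0, 1, 4, 5.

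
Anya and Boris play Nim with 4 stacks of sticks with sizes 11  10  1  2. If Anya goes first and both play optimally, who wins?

Anya wins

Compute the nim-sum pairwise:
11 XOR 10 = 1
1 XOR 1 = 0
0 XOR 2 = 2
The nim-sum is 2 ≠ 0, so this is an N-position: the player to move can win; Anya has a winning move.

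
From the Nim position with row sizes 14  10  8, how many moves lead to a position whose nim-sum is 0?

3

Compute the nim-sum pairwise:
14 ^ 10 = 4
4 ^ 8 = 12
The overall nim-sum is X = 12. A row of size p has a winning move iff p XOR X < p (reduce it to p XOR X).
  14: 14 XOR 12 = 2 < 14 — winning move (to 2).
  10: 10 XOR 12 = 6 < 10 — winning move (to 6).
  8: 8 XOR 12 = 4 < 8 — winning move (to 4).
That gives 3 winning moves.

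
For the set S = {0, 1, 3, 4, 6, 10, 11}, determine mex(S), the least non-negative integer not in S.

2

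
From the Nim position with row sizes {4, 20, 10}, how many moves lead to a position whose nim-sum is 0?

Nim-sum: 4 XOR 20 XOR 10 = 26.
The overall nim-sum is X = 26. A row of size p has a winning move iff p XOR X < p (reduce it to p XOR X).
  4: 4 XOR 26 = 30 ≥ 4 — no move.
  20: 20 XOR 26 = 14 < 20 — winning move (to 14).
  10: 10 XOR 26 = 16 ≥ 10 — no move.
That gives 1 winning move.

1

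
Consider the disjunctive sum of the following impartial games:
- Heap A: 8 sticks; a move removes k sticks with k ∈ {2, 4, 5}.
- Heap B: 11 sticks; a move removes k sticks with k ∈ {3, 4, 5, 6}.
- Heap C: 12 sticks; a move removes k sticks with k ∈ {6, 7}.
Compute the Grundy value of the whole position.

2

For heap A, compute g(0), g(1), … with moves {2, 4, 5}:
g(0) = mex{} = 0
g(1) = mex{} = 0
g(2) = mex{0} = 1
g(3) = mex{0} = 1
g(4) = mex{0,1} = 2
g(5) = mex{0,1} = 2
g(6) = mex{0,1,2} = 3
g(7) = mex{1,2} = 0
g(8) = mex{1,2,3} = 0
So g(8) = 0.
For heap B, compute g(0), g(1), … with moves {3, 4, 5, 6}:
k:     0  1  2  3  4  5  6  7  8  9 10 11
g(k):  0  0  0  1  1  1  2  2  2  0  0  0
So g(11) = 0.
Build the Grundy sequence for heap C with g(k) = mex{g(k−s) : s ∈ {6, 7}, s ≤ k}:
k:     0  1  2  3  4  5  6  7  8  9 10 11 12
g(k):  0  0  0  0  0  0  1  1  1  1  1  1  2
So g(12) = 2.
The value of a disjunctive sum is the nim-sum of the parts.
Combined value = 0 ⊕ 0 ⊕ 2 = 2.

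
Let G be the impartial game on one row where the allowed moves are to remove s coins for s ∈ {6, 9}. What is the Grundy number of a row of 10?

Build the Grundy sequence with g(k) = mex{g(k−s) : s ∈ {6, 9}, s ≤ k}:
g(0) = mex{} = 0
g(1) = mex{} = 0
g(2) = mex{} = 0
g(3) = mex{} = 0
g(4) = mex{} = 0
g(5) = mex{} = 0
g(6) = mex{0} = 1
g(7) = mex{0} = 1
g(8) = mex{0} = 1
g(9) = mex{0} = 1
g(10) = mex{0} = 1
So g(10) = 1.

1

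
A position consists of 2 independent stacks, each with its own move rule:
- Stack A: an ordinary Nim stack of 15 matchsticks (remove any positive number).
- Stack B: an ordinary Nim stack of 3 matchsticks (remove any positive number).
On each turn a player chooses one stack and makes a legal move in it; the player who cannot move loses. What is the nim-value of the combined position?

12

Stack A is a plain Nim stack of size 15, so its Grundy value is 15.
Stack B is a plain Nim stack of size 3, so its Grundy value is 3.
The value of a disjunctive sum is the nim-sum of the parts.
Combined value = 15 XOR 3 = 12.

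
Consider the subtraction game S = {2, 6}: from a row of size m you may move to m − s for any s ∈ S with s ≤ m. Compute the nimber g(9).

0

Grundy values for subtraction set {2, 6}:
k:     0  1  2  3  4  5  6  7  8  9
g(k):  0  0  1  1  0  0  1  1  0  0
So g(9) = 0.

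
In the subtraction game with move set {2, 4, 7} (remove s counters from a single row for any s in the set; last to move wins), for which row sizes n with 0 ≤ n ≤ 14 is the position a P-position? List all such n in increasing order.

0, 1, 6, 9, 12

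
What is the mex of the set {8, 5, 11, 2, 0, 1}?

3

The values 0, 1, 2 are all present; 3 is the first non-negative integer missing from the set.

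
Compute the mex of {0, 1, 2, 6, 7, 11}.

The values 0, 1, 2 are all present; 3 is the first non-negative integer missing from the set.

3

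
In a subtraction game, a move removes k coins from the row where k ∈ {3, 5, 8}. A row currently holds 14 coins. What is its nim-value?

1

Build the Grundy sequence with g(k) = mex{g(k−s) : s ∈ {3, 5, 8}, s ≤ k}:
g(0) = mex{} = 0
g(1) = mex{} = 0
g(2) = mex{} = 0
g(3) = mex{0} = 1
g(4) = mex{0} = 1
g(5) = mex{0} = 1
g(6) = mex{0,1} = 2
g(7) = mex{0,1} = 2
g(8) = mex{0,1} = 2
g(9) = mex{0,1,2} = 3
g(10) = mex{0,1,2} = 3
g(11) = mex{1,2} = 0
g(12) = mex{1,2,3} = 0
g(13) = mex{1,2,3} = 0
g(14) = mex{0,2,3} = 1
So g(14) = 1.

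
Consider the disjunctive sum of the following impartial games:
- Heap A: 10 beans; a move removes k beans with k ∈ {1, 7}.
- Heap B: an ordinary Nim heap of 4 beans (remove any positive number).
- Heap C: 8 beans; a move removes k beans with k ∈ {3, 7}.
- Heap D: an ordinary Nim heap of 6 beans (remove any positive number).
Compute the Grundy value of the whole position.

0

For heap A, compute g(0), g(1), … with moves {1, 7}:
k:     0  1  2  3  4  5  6  7  8  9 10
g(k):  0  1  0  1  0  1  0  1  0  1  0
So g(10) = 0.
Heap B is a plain Nim heap of size 4, so its Grundy value is 4.
For heap C, compute g(0), g(1), … with moves {3, 7}:
g(0) = mex{} = 0
g(1) = mex{} = 0
g(2) = mex{} = 0
g(3) = mex{0} = 1
g(4) = mex{0} = 1
g(5) = mex{0} = 1
g(6) = mex{1} = 0
g(7) = mex{0,1} = 2
g(8) = mex{0,1} = 2
So g(8) = 2.
Heap D is a plain Nim heap of size 6, so its Grundy value is 6.
By the Sprague-Grundy theorem, the Grundy value of a sum of independent games is the XOR of the component values.
Combined value = 0 XOR 4 XOR 2 XOR 6 = 0.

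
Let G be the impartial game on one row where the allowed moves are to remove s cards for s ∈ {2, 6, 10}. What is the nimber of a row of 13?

0

Compute g(0), g(1), … for moves {2, 6, 10}:
k:     0  1  2  3  4  5  6  7  8  9 10 11 12 13
g(k):  0  0  1  1  0  0  1  1  0  0  1  1  0  0
So g(13) = 0.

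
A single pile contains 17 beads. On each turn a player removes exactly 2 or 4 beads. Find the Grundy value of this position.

2

Compute g(0), g(1), … for moves {2, 4}:
k:     0  1  2  3  4  5  6  7  8  9 10 11 12 13 14 15 16 17
g(k):  0  0  1  1  2  2  0  0  1  1  2  2  0  0  1  1  2  2
So g(17) = 2.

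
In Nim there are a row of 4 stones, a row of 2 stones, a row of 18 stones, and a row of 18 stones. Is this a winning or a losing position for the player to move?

Winning position

Compute the nim-sum pairwise:
4 XOR 2 = 6
6 XOR 18 = 20
20 XOR 18 = 6
The nim-sum is 6 ≠ 0, so this is an N-position: the player to move can win.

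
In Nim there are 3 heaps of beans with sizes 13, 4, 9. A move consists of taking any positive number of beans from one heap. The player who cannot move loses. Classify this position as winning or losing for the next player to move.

Losing position

Compute the nim-sum pairwise:
13 ^ 4 = 9
9 ^ 9 = 0
The nim-sum is 0, so this is a P-position: the player to move is in a losing position under optimal play.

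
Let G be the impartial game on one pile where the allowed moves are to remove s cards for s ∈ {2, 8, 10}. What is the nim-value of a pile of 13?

2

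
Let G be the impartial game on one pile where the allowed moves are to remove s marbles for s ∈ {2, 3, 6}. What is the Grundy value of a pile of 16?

1

Grundy values for subtraction set {2, 3, 6}:
k:     0  1  2  3  4  5  6  7  8  9 10 11 12 13 14 15 16
g(k):  0  0  1  1  2  0  3  1  2  0  0  1  1  2  0  3  1
So g(16) = 1.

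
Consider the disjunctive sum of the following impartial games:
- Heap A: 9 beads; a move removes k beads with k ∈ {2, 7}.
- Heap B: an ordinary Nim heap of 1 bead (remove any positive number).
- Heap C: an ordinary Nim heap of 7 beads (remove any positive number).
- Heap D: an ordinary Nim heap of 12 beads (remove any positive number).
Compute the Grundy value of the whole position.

Build the Grundy sequence for heap A with g(k) = mex{g(k−s) : s ∈ {2, 7}, s ≤ k}:
k:     0  1  2  3  4  5  6  7  8  9
g(k):  0  0  1  1  0  0  1  1  2  0
So g(9) = 0.
Heap B is a plain Nim heap of size 1, so its Grundy value is 1.
Heap C is a plain Nim heap of size 7, so its Grundy value is 7.
Heap D is a plain Nim heap of size 12, so its Grundy value is 12.
The value of a disjunctive sum is the nim-sum of the parts.
Combined value = 0 ⊕ 1 ⊕ 7 ⊕ 12 = 10.

10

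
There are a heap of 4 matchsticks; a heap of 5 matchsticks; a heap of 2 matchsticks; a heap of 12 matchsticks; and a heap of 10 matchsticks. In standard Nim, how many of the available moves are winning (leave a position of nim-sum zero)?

3

Nim-sum: 4 ⊕ 5 ⊕ 2 ⊕ 12 ⊕ 10 = 5.
The overall nim-sum is X = 5. A heap of size p has a winning move iff p XOR X < p (reduce it to p XOR X).
  4: 4 XOR 5 = 1 < 4 — winning move (to 1).
  5: 5 XOR 5 = 0 < 5 — winning move (to 0).
  2: 2 XOR 5 = 7 ≥ 2 — no move.
  12: 12 XOR 5 = 9 < 12 — winning move (to 9).
  10: 10 XOR 5 = 15 ≥ 10 — no move.
That gives 3 winning moves.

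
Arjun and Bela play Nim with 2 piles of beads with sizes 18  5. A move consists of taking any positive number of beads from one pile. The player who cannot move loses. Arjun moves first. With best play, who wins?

Arjun wins

Compute the nim-sum pairwise:
18 XOR 5 = 23
The nim-sum is 23 ≠ 0, so this is an N-position: the player to move can win; Arjun has a winning move.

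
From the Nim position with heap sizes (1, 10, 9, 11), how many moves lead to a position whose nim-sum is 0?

3

Compute the nim-sum pairwise:
1 ^ 10 = 11
11 ^ 9 = 2
2 ^ 11 = 9
The overall nim-sum is X = 9. A heap of size p has a winning move iff p XOR X < p (reduce it to p XOR X).
  1: 1 XOR 9 = 8 ≥ 1 — no move.
  10: 10 XOR 9 = 3 < 10 — winning move (to 3).
  9: 9 XOR 9 = 0 < 9 — winning move (to 0).
  11: 11 XOR 9 = 2 < 11 — winning move (to 2).
That gives 3 winning moves.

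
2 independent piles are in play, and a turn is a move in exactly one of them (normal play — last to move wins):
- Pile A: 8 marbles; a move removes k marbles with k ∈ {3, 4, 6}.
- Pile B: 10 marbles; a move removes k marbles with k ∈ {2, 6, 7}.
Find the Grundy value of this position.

Build the Grundy sequence for pile A with g(k) = mex{g(k−s) : s ∈ {3, 4, 6}, s ≤ k}:
g(0) = mex{} = 0
g(1) = mex{} = 0
g(2) = mex{} = 0
g(3) = mex{0} = 1
g(4) = mex{0} = 1
g(5) = mex{0} = 1
g(6) = mex{0,1} = 2
g(7) = mex{0,1} = 2
g(8) = mex{0,1} = 2
So g(8) = 2.
Build the Grundy sequence for pile B with g(k) = mex{g(k−s) : s ∈ {2, 6, 7}, s ≤ k}:
k:     0  1  2  3  4  5  6  7  8  9 10
g(k):  0  0  1  1  0  0  1  1  2  0  3
So g(10) = 3.
The value of a disjunctive sum is the nim-sum of the parts.
Combined value = 2 XOR 3 = 1.

1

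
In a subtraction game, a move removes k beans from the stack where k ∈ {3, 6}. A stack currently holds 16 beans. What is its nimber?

Build the Grundy sequence with g(k) = mex{g(k−s) : s ∈ {3, 6}, s ≤ k}:
k:     0  1  2  3  4  5  6  7  8  9 10 11 12 13 14 15 16
g(k):  0  0  0  1  1  1  2  2  2  0  0  0  1  1  1  2  2
So g(16) = 2.

2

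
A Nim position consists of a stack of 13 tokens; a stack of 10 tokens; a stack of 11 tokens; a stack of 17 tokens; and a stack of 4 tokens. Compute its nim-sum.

Compute the nim-sum pairwise:
13 ^ 10 = 7
7 ^ 11 = 12
12 ^ 17 = 29
29 ^ 4 = 25

25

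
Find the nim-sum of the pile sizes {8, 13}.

5

Compute the nim-sum pairwise:
8 XOR 13 = 5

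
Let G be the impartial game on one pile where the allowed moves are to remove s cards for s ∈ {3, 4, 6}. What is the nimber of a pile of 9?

0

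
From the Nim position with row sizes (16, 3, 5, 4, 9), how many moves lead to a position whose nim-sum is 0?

Compute the nim-sum pairwise:
16 XOR 3 = 19
19 XOR 5 = 22
22 XOR 4 = 18
18 XOR 9 = 27
The overall nim-sum is X = 27. A row of size p has a winning move iff p XOR X < p (reduce it to p XOR X).
  16: 16 XOR 27 = 11 < 16 — winning move (to 11).
  3: 3 XOR 27 = 24 ≥ 3 — no move.
  5: 5 XOR 27 = 30 ≥ 5 — no move.
  4: 4 XOR 27 = 31 ≥ 4 — no move.
  9: 9 XOR 27 = 18 ≥ 9 — no move.
That gives 1 winning move.

1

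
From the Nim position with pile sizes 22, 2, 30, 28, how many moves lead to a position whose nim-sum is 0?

3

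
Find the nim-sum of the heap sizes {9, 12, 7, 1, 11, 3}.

11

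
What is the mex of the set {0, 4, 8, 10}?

1

0 is in the set but 1 is not, so the mex is 1.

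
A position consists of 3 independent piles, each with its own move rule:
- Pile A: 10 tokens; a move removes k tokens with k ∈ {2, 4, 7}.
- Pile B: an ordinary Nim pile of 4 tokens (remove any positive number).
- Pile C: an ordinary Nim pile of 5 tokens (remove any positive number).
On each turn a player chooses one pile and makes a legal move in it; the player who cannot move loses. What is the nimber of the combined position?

3

Build the Grundy sequence for pile A with g(k) = mex{g(k−s) : s ∈ {2, 4, 7}, s ≤ k}:
g(0) = mex{} = 0
g(1) = mex{} = 0
g(2) = mex{0} = 1
g(3) = mex{0} = 1
g(4) = mex{0,1} = 2
g(5) = mex{0,1} = 2
g(6) = mex{1,2} = 0
g(7) = mex{0,1,2} = 3
g(8) = mex{0,2} = 1
g(9) = mex{1,2,3} = 0
g(10) = mex{0,1} = 2
So g(10) = 2.
Pile B is a plain Nim pile of size 4, so its Grundy value is 4.
Pile C is a plain Nim pile of size 5, so its Grundy value is 5.
The value of a disjunctive sum is the nim-sum of the parts.
Combined value = 2 XOR 4 XOR 5 = 3.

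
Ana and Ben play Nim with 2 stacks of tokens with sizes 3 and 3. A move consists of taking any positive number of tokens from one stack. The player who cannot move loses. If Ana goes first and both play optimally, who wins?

Compute the nim-sum pairwise:
3 ⊕ 3 = 0
The nim-sum is 0, so this is a P-position: the player to move is in a losing position under optimal play; Ana is about to move from it and so loses — Ben wins.

Ben wins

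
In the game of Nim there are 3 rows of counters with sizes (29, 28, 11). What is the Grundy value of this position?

Write each in binary and XOR column by column:
  11101  (29)
  11100  (28)
  01011  (11)
  -----
  01010  (10)

10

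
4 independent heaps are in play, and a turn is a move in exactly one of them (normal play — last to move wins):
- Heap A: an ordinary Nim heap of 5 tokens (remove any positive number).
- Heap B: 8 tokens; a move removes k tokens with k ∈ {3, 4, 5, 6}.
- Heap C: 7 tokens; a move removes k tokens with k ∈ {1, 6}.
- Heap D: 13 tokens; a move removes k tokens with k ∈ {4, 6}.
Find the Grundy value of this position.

Heap A is a plain Nim heap of size 5, so its Grundy value is 5.
For heap B, compute g(0), g(1), … with moves {3, 4, 5, 6}:
k:     0  1  2  3  4  5  6  7  8
g(k):  0  0  0  1  1  1  2  2  2
So g(8) = 2.
For heap C, compute g(0), g(1), … with moves {1, 6}:
k:     0  1  2  3  4  5  6  7
g(k):  0  1  0  1  0  1  2  0
So g(7) = 0.
Grundy values for heap D (subtraction set {4, 6}):
k:     0  1  2  3  4  5  6  7  8  9 10 11 12 13
g(k):  0  0  0  0  1  1  1  1  2  2  0  0  0  0
So g(13) = 0.
The value of a disjunctive sum is the nim-sum of the parts.
Combined value = 5 XOR 2 XOR 0 XOR 0 = 7.

7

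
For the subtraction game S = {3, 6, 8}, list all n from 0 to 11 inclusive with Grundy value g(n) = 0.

0, 1, 2, 11

Grundy values for subtraction set {3, 6, 8}:
k:     0  1  2  3  4  5  6  7  8  9 10 11
g(k):  0  0  0  1  1  1  2  2  2  3  3  0
The P-positions (g = 0) in 0..11 are 0, 1, 2, 11.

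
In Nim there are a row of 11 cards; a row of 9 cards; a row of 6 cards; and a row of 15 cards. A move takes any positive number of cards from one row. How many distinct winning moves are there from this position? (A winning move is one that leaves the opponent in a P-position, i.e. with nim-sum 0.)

3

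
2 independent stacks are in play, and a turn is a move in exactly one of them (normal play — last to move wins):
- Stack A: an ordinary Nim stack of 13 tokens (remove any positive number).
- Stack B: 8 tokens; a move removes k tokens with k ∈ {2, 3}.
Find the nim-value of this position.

12

Stack A is a plain Nim stack of size 13, so its Grundy value is 13.
For stack B, compute g(0), g(1), … with moves {2, 3}:
g(0) = mex{} = 0
g(1) = mex{} = 0
g(2) = mex{0} = 1
g(3) = mex{0} = 1
g(4) = mex{0,1} = 2
g(5) = mex{1} = 0
g(6) = mex{1,2} = 0
g(7) = mex{0,2} = 1
g(8) = mex{0} = 1
So g(8) = 1.
The value of a disjunctive sum is the nim-sum of the parts.
Combined value = 13 XOR 1 = 12.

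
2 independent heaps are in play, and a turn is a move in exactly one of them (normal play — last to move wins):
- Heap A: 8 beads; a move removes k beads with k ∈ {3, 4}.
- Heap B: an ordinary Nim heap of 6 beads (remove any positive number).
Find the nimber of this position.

Build the Grundy sequence for heap A with g(k) = mex{g(k−s) : s ∈ {3, 4}, s ≤ k}:
g(0) = mex{} = 0
g(1) = mex{} = 0
g(2) = mex{} = 0
g(3) = mex{0} = 1
g(4) = mex{0} = 1
g(5) = mex{0} = 1
g(6) = mex{0,1} = 2
g(7) = mex{1} = 0
g(8) = mex{1} = 0
So g(8) = 0.
Heap B is a plain Nim heap of size 6, so its Grundy value is 6.
The value of a disjunctive sum is the nim-sum of the parts.
Combined value = 0 ⊕ 6 = 6.

6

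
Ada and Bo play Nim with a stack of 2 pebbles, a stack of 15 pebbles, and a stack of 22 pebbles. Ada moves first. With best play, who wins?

In binary:
  00010  (2)
  01111  (15)
  10110  (22)
  -----
  11011  (27)
The nim-sum is 27 ≠ 0, so this is an N-position: the player to move can win; Ada has a winning move.

Ada wins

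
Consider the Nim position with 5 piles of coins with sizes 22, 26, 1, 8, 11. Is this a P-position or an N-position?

N-position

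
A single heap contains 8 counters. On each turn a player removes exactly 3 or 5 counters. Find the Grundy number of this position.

Build the Grundy sequence with g(k) = mex{g(k−s) : s ∈ {3, 5}, s ≤ k}:
g(0) = mex{} = 0
g(1) = mex{} = 0
g(2) = mex{} = 0
g(3) = mex{0} = 1
g(4) = mex{0} = 1
g(5) = mex{0} = 1
g(6) = mex{0,1} = 2
g(7) = mex{0,1} = 2
g(8) = mex{1} = 0
So g(8) = 0.

0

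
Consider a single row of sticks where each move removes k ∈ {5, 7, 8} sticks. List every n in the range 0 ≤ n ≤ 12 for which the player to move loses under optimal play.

Compute g(0), g(1), … for moves {5, 7, 8}:
k:     0  1  2  3  4  5  6  7  8  9 10 11 12
g(k):  0  0  0  0  0  1  1  1  1  1  2  2  2
The P-positions (g = 0) in 0..12 are 0, 1, 2, 3, 4.

0, 1, 2, 3, 4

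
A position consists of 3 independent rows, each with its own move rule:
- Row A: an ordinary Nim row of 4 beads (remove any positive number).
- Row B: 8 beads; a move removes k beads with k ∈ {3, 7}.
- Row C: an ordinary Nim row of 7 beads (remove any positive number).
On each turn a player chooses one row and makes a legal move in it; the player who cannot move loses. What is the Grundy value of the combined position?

1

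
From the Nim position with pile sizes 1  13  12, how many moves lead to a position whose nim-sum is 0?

Nim-sum: 1 ^ 13 ^ 12 = 0.
The nim-sum is already 0, so every move leaves a nonzero nim-sum — there are no winning moves.

0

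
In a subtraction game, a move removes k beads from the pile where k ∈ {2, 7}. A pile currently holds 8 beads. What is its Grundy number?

Grundy values for subtraction set {2, 7}:
g(0) = mex{} = 0
g(1) = mex{} = 0
g(2) = mex{0} = 1
g(3) = mex{0} = 1
g(4) = mex{1} = 0
g(5) = mex{1} = 0
g(6) = mex{0} = 1
g(7) = mex{0} = 1
g(8) = mex{0,1} = 2
So g(8) = 2.

2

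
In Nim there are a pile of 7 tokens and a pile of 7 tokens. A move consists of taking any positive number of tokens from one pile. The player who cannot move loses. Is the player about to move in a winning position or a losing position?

Losing position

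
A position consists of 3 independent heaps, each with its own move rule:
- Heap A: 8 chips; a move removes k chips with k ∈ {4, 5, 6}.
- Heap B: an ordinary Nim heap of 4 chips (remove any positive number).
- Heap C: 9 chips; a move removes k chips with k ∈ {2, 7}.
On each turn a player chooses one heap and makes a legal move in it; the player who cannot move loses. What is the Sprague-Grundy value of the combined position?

6

Build the Grundy sequence for heap A with g(k) = mex{g(k−s) : s ∈ {4, 5, 6}, s ≤ k}:
k:     0  1  2  3  4  5  6  7  8
g(k):  0  0  0  0  1  1  1  1  2
So g(8) = 2.
Heap B is a plain Nim heap of size 4, so its Grundy value is 4.
Build the Grundy sequence for heap C with g(k) = mex{g(k−s) : s ∈ {2, 7}, s ≤ k}:
k:     0  1  2  3  4  5  6  7  8  9
g(k):  0  0  1  1  0  0  1  1  2  0
So g(9) = 0.
The value of a disjunctive sum is the nim-sum of the parts.
Combined value = 2 XOR 4 XOR 0 = 6.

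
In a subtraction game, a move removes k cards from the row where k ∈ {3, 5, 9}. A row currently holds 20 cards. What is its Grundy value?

0

Build the Grundy sequence with g(k) = mex{g(k−s) : s ∈ {3, 5, 9}, s ≤ k}:
k:     0  1  2  3  4  5  6  7  8  9 10 11 12 13 14 15 16 17 18 19 20
g(k):  0  0  0  1  1  1  2  2  0  3  3  1  0  2  0  1  0  1  0  1  0
So g(20) = 0.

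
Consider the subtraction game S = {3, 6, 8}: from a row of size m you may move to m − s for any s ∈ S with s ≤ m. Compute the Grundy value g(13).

0

Grundy values for subtraction set {3, 6, 8}:
k:     0  1  2  3  4  5  6  7  8  9 10 11 12 13
g(k):  0  0  0  1  1  1  2  2  2  3  3  0  0  0
So g(13) = 0.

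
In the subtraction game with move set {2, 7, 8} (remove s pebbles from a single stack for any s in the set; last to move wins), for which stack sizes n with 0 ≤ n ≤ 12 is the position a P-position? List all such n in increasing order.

Build the Grundy sequence with g(k) = mex{g(k−s) : s ∈ {2, 7, 8}, s ≤ k}:
g(0) = mex{} = 0
g(1) = mex{} = 0
g(2) = mex{0} = 1
g(3) = mex{0} = 1
g(4) = mex{1} = 0
g(5) = mex{1} = 0
g(6) = mex{0} = 1
g(7) = mex{0} = 1
g(8) = mex{0,1} = 2
g(9) = mex{0,1} = 2
g(10) = mex{1,2} = 0
g(11) = mex{0,1,2} = 3
g(12) = mex{0} = 1
The P-positions (g = 0) in 0..12 are 0, 1, 4, 5, 10.

0, 1, 4, 5, 10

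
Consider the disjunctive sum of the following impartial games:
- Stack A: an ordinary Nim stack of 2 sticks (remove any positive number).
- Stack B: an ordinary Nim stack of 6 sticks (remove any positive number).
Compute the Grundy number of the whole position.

Stack A is a plain Nim stack of size 2, so its Grundy value is 2.
Stack B is a plain Nim stack of size 6, so its Grundy value is 6.
By the Sprague-Grundy theorem, the Grundy value of a sum of independent games is the XOR of the component values.
Combined value = 2 ⊕ 6 = 4.

4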